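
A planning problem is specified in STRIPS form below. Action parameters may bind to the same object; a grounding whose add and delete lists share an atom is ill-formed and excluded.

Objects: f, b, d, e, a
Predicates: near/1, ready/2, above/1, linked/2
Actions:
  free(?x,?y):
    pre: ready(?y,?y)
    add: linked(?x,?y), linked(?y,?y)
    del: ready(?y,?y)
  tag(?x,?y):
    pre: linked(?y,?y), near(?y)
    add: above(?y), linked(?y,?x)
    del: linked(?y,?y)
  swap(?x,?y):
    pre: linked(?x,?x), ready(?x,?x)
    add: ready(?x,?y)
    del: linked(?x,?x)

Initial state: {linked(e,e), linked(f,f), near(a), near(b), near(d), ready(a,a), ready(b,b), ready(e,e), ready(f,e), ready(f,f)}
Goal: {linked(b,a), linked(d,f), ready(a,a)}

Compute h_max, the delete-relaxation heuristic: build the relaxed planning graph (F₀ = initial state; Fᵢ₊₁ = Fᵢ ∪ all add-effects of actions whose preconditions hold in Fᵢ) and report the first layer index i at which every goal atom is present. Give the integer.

1

F0 = init (10 atoms)
F1 = F0 ∪ {linked(a,a), linked(a,b), linked(a,e), linked(a,f), linked(b,a), linked(b,b), linked(b,e), linked(b,f), linked(d,a), linked(d,b), linked(d,e), linked(d,f), linked(e,a), linked(e,b), linked(e,f), linked(f,a), linked(f,b), linked(f,e), ready(e,a), ready(e,b), ready(e,d), ready(e,f), ready(f,a), ready(f,b), ready(f,d)}  (35 atoms)
goal ⊆ F1  ⇒  h_max = 1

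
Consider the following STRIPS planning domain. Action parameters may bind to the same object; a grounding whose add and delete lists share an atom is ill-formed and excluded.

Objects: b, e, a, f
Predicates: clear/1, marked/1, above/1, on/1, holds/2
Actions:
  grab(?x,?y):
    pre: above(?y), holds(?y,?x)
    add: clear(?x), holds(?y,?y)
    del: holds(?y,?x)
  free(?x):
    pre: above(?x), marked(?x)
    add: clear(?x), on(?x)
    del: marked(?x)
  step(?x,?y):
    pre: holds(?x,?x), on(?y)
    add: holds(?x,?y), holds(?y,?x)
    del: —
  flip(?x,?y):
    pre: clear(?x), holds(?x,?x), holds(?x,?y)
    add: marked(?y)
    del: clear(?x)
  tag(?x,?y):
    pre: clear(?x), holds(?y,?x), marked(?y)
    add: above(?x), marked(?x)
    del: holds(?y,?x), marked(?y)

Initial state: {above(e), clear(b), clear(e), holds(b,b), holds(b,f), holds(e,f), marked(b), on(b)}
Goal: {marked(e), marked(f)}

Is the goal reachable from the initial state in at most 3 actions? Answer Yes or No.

1. grab(f,e)  →  {above(e), clear(b), clear(e), clear(f), holds(b,b), holds(b,f), holds(e,e), marked(b), on(b)}
2. flip(b,f)  →  {above(e), clear(e), clear(f), holds(b,b), holds(b,f), holds(e,e), marked(b), marked(f), on(b)}
3. flip(e,e)  →  {above(e), clear(f), holds(b,b), holds(b,f), holds(e,e), marked(b), marked(e), marked(f), on(b)}
optimal plan length = 3; 3 ≤ 3

Yes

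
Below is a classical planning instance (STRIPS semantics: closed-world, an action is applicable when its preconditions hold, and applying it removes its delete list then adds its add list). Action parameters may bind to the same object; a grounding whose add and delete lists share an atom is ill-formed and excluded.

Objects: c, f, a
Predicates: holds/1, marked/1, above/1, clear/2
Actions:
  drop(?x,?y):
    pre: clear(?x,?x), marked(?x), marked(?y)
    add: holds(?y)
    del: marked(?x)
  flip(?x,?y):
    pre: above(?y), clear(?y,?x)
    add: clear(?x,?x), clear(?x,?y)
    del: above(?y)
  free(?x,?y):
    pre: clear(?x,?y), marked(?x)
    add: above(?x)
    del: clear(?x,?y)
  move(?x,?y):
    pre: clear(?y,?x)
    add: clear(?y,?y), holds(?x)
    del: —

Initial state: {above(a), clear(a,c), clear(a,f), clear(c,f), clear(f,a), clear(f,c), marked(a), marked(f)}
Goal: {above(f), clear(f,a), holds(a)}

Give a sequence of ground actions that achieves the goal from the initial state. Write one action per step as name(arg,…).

1. free(f,c)  →  {above(a), above(f), clear(a,c), clear(a,f), clear(c,f), clear(f,a), marked(a), marked(f)}
2. move(a,f)  →  {above(a), above(f), clear(a,c), clear(a,f), clear(c,f), clear(f,a), clear(f,f), holds(a), marked(a), marked(f)}

free(f,c); move(a,f)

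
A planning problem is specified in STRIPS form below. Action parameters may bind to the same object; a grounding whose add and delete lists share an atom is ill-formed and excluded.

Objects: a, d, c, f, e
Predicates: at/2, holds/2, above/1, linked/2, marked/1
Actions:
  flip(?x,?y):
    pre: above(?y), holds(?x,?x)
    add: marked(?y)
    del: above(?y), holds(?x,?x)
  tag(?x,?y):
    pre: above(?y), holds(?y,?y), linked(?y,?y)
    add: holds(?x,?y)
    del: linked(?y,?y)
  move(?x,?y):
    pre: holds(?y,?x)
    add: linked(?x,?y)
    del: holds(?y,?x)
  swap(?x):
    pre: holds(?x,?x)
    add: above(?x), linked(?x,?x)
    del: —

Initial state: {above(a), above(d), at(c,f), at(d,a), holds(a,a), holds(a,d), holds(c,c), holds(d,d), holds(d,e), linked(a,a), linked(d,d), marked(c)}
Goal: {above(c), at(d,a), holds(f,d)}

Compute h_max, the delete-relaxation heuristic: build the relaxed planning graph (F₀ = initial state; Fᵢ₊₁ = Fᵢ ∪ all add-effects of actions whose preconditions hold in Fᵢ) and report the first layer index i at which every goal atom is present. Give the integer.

1

F0 = init (12 atoms)
F1 = F0 ∪ {above(c), holds(c,a), holds(c,d), holds(d,a), holds(e,a), holds(e,d), holds(f,a), holds(f,d), linked(c,c), linked(d,a), linked(e,d), marked(a), marked(d)}  (25 atoms)
goal ⊆ F1  ⇒  h_max = 1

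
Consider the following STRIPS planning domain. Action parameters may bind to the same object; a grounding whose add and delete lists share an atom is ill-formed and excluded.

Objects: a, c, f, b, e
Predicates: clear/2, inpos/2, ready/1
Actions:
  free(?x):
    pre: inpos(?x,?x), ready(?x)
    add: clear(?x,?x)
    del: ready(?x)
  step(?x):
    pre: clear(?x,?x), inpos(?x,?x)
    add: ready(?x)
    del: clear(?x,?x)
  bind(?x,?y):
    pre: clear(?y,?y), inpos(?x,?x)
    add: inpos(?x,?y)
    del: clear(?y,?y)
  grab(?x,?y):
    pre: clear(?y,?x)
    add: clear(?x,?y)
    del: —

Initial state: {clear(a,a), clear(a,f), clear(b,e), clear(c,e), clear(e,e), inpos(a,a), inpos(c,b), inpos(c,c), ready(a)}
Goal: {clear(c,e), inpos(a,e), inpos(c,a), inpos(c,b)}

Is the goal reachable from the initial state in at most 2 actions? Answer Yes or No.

Yes

1. bind(a,e)  →  {clear(a,a), clear(a,f), clear(b,e), clear(c,e), inpos(a,a), inpos(a,e), inpos(c,b), inpos(c,c), ready(a)}
2. bind(c,a)  →  {clear(a,f), clear(b,e), clear(c,e), inpos(a,a), inpos(a,e), inpos(c,a), inpos(c,b), inpos(c,c), ready(a)}
optimal plan length = 2; 2 ≤ 2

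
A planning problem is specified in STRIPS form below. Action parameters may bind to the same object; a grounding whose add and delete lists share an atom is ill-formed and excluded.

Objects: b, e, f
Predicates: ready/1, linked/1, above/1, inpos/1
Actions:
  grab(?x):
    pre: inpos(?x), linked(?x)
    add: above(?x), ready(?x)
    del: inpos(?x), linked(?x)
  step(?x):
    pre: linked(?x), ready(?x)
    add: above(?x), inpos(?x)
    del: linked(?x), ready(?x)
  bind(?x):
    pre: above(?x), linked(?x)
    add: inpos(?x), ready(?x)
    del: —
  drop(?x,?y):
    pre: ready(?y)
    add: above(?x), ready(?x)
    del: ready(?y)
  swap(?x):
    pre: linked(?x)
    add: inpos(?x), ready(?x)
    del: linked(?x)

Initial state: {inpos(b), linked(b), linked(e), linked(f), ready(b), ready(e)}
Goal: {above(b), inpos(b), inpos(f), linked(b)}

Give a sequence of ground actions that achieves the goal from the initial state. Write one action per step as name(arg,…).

drop(b,e); swap(f)

1. drop(b,e)  →  {above(b), inpos(b), linked(b), linked(e), linked(f), ready(b)}
2. swap(f)  →  {above(b), inpos(b), inpos(f), linked(b), linked(e), ready(b), ready(f)}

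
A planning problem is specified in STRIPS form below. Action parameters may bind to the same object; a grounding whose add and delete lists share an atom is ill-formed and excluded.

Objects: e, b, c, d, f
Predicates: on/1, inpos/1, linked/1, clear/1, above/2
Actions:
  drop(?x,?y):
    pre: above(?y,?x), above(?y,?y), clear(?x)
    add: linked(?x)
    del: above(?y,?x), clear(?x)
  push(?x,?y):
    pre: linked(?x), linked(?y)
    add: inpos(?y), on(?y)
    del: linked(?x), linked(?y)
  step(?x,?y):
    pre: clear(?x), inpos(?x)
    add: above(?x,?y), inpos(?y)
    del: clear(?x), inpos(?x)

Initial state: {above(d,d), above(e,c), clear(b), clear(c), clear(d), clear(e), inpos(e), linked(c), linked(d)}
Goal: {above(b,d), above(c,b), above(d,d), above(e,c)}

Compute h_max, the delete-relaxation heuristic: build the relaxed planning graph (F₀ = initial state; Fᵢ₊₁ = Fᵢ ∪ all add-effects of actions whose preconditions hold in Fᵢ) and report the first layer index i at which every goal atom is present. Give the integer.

2

F0 = init (9 atoms)
F1 = F0 ∪ {above(e,b), above(e,d), above(e,f), inpos(b), inpos(c), inpos(d), inpos(f), on(c), on(d)}  (18 atoms)
F2 = F1 ∪ {above(b,c), above(b,d), above(b,e), above(b,f), above(c,b), above(c,d), above(c,e), above(c,f), above(d,b), above(d,c), above(d,e), above(d,f)}  (30 atoms)
goal ⊆ F2  ⇒  h_max = 2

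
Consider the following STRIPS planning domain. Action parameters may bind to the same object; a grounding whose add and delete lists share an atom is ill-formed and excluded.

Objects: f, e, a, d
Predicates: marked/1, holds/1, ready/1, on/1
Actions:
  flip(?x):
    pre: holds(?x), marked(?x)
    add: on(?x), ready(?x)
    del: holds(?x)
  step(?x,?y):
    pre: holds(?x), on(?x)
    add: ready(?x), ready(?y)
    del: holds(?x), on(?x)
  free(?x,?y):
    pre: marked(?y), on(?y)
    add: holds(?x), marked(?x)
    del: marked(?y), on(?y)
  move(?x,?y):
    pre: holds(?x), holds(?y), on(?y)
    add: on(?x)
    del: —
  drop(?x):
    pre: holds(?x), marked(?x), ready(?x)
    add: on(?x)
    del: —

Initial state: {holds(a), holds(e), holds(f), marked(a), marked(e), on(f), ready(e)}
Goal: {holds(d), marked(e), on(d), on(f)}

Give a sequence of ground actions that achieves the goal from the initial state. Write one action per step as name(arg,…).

1. flip(a)  →  {holds(e), holds(f), marked(a), marked(e), on(a), on(f), ready(a), ready(e)}
2. free(d,a)  →  {holds(d), holds(e), holds(f), marked(d), marked(e), on(f), ready(a), ready(e)}
3. move(d,f)  →  {holds(d), holds(e), holds(f), marked(d), marked(e), on(d), on(f), ready(a), ready(e)}

flip(a); free(d,a); move(d,f)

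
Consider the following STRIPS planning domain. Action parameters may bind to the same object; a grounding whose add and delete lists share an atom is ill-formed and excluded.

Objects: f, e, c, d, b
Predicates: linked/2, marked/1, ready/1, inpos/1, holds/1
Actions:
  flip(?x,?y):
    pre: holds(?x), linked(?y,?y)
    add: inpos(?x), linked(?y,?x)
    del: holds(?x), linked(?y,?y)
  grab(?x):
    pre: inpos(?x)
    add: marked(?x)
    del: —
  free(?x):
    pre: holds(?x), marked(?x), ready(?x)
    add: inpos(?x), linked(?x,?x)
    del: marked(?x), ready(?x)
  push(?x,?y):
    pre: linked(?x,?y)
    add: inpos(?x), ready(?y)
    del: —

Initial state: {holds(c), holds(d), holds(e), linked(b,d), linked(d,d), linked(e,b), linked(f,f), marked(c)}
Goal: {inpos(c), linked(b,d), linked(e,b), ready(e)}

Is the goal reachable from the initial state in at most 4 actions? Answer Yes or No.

Yes

1. flip(e,f)  →  {holds(c), holds(d), inpos(e), linked(b,d), linked(d,d), linked(e,b), linked(f,e), marked(c)}
2. flip(c,d)  →  {holds(d), inpos(c), inpos(e), linked(b,d), linked(d,c), linked(e,b), linked(f,e), marked(c)}
3. push(f,e)  →  {holds(d), inpos(c), inpos(e), inpos(f), linked(b,d), linked(d,c), linked(e,b), linked(f,e), marked(c), ready(e)}
optimal plan length = 3; 3 ≤ 4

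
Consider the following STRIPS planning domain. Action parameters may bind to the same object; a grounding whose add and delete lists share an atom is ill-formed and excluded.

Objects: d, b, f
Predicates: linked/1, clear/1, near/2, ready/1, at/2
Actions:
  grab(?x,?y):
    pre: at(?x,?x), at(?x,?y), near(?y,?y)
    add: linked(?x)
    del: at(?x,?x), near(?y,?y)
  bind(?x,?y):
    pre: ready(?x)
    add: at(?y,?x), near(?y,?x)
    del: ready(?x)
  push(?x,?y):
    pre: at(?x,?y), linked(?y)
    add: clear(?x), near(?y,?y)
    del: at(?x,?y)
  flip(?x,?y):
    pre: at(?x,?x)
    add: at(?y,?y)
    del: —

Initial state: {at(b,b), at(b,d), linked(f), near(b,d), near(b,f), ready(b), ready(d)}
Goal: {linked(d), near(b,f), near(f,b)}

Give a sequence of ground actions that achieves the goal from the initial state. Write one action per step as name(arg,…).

bind(d,d); grab(d,d); bind(b,f)

1. bind(d,d)  →  {at(b,b), at(b,d), at(d,d), linked(f), near(b,d), near(b,f), near(d,d), ready(b)}
2. grab(d,d)  →  {at(b,b), at(b,d), linked(d), linked(f), near(b,d), near(b,f), ready(b)}
3. bind(b,f)  →  {at(b,b), at(b,d), at(f,b), linked(d), linked(f), near(b,d), near(b,f), near(f,b)}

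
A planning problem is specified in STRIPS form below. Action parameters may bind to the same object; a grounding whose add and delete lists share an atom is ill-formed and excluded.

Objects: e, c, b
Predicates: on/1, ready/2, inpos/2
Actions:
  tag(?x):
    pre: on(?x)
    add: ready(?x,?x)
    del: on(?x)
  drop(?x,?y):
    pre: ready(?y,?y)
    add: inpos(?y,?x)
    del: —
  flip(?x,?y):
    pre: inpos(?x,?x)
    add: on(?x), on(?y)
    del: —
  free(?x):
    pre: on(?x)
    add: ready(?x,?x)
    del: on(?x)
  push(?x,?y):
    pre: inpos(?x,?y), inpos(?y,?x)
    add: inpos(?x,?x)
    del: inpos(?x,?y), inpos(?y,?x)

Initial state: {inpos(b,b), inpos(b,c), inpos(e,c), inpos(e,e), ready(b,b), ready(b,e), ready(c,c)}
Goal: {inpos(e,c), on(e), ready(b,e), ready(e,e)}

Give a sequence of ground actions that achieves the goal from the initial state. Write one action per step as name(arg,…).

1. flip(e,e)  →  {inpos(b,b), inpos(b,c), inpos(e,c), inpos(e,e), on(e), ready(b,b), ready(b,e), ready(c,c)}
2. tag(e)  →  {inpos(b,b), inpos(b,c), inpos(e,c), inpos(e,e), ready(b,b), ready(b,e), ready(c,c), ready(e,e)}
3. flip(e,e)  →  {inpos(b,b), inpos(b,c), inpos(e,c), inpos(e,e), on(e), ready(b,b), ready(b,e), ready(c,c), ready(e,e)}

flip(e,e); tag(e); flip(e,e)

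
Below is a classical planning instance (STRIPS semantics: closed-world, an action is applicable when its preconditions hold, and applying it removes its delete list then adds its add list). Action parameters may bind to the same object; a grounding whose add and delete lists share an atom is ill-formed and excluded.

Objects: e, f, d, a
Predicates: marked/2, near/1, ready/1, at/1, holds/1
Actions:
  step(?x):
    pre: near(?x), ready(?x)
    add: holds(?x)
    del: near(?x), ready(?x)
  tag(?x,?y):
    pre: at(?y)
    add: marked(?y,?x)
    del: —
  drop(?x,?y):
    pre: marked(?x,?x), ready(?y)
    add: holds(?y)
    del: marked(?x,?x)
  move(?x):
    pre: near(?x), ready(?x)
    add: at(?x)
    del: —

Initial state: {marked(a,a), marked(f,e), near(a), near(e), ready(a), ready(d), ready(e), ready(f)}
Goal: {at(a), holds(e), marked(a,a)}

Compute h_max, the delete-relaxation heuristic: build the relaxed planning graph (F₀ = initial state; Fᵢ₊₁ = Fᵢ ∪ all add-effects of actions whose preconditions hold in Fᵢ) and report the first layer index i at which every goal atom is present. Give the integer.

F0 = init (8 atoms)
F1 = F0 ∪ {at(a), at(e), holds(a), holds(d), holds(e), holds(f)}  (14 atoms)
goal ⊆ F1  ⇒  h_max = 1

1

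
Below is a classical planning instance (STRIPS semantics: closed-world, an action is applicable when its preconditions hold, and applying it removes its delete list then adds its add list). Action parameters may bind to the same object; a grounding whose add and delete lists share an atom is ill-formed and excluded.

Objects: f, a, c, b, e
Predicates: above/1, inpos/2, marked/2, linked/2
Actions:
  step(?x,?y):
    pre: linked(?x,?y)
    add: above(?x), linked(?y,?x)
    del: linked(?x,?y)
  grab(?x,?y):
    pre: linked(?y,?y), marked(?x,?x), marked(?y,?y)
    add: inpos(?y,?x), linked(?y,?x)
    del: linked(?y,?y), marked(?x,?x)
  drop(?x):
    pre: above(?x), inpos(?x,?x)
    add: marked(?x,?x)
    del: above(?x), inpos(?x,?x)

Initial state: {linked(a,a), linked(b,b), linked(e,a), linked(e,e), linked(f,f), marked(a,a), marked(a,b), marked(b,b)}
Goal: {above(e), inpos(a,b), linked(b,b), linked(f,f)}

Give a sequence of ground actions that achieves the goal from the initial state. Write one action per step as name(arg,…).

1. step(e,a)  →  {above(e), linked(a,a), linked(a,e), linked(b,b), linked(e,e), linked(f,f), marked(a,a), marked(a,b), marked(b,b)}
2. grab(b,a)  →  {above(e), inpos(a,b), linked(a,b), linked(a,e), linked(b,b), linked(e,e), linked(f,f), marked(a,a), marked(a,b)}

step(e,a); grab(b,a)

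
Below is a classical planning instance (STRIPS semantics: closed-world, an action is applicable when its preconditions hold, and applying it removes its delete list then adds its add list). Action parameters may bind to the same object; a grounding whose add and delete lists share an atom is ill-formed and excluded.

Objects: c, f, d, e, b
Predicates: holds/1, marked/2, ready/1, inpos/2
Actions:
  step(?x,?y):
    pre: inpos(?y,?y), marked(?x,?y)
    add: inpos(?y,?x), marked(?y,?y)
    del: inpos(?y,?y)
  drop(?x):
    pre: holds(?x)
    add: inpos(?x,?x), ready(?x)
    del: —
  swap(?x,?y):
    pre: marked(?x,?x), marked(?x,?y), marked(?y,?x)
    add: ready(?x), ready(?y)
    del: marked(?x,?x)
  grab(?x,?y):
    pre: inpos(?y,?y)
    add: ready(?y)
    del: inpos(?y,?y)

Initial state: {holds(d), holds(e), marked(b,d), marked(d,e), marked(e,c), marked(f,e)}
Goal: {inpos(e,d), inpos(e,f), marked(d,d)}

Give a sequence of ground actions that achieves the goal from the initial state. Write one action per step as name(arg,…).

drop(d); step(b,d); drop(e); step(f,e); drop(e); step(d,e)

1. drop(d)  →  {holds(d), holds(e), inpos(d,d), marked(b,d), marked(d,e), marked(e,c), marked(f,e), ready(d)}
2. step(b,d)  →  {holds(d), holds(e), inpos(d,b), marked(b,d), marked(d,d), marked(d,e), marked(e,c), marked(f,e), ready(d)}
3. drop(e)  →  {holds(d), holds(e), inpos(d,b), inpos(e,e), marked(b,d), marked(d,d), marked(d,e), marked(e,c), marked(f,e), ready(d), ready(e)}
4. step(f,e)  →  {holds(d), holds(e), inpos(d,b), inpos(e,f), marked(b,d), marked(d,d), marked(d,e), marked(e,c), marked(e,e), marked(f,e), ready(d), ready(e)}
5. drop(e)  →  {holds(d), holds(e), inpos(d,b), inpos(e,e), inpos(e,f), marked(b,d), marked(d,d), marked(d,e), marked(e,c), marked(e,e), marked(f,e), ready(d), ready(e)}
6. step(d,e)  →  {holds(d), holds(e), inpos(d,b), inpos(e,d), inpos(e,f), marked(b,d), marked(d,d), marked(d,e), marked(e,c), marked(e,e), marked(f,e), ready(d), ready(e)}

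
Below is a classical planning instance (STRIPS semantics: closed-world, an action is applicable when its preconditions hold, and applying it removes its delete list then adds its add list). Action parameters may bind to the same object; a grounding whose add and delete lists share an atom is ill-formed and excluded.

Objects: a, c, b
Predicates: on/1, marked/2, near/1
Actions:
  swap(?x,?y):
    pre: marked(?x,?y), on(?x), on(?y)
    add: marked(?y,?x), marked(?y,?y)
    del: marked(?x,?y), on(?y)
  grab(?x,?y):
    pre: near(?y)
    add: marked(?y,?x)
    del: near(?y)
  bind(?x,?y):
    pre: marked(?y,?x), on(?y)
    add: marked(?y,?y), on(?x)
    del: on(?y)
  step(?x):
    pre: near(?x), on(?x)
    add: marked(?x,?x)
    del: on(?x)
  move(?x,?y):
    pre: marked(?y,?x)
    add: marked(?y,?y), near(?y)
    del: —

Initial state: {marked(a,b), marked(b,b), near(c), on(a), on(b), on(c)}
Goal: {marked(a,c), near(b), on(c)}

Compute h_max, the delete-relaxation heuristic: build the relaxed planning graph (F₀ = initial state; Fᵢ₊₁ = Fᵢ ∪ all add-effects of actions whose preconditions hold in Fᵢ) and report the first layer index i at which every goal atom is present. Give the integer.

2

F0 = init (6 atoms)
F1 = F0 ∪ {marked(a,a), marked(b,a), marked(c,a), marked(c,b), marked(c,c), near(a), near(b)}  (13 atoms)
F2 = F1 ∪ {marked(a,c), marked(b,c)}  (15 atoms)
goal ⊆ F2  ⇒  h_max = 2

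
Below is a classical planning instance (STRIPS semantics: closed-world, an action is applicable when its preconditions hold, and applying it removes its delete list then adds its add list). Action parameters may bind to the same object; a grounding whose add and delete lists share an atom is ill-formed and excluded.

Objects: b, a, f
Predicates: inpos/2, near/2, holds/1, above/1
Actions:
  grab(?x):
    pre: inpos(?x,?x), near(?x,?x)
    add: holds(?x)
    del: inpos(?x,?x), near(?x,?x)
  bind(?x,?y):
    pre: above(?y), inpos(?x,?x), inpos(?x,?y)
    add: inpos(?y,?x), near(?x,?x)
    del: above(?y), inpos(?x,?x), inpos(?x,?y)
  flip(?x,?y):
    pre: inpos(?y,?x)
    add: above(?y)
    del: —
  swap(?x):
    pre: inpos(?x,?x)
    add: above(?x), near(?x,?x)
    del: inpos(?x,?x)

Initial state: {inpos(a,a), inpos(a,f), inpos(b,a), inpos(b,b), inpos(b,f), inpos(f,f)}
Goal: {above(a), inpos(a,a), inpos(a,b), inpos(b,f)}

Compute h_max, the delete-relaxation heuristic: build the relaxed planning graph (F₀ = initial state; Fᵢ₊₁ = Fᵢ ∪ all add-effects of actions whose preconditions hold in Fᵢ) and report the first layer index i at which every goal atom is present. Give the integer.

F0 = init (6 atoms)
F1 = F0 ∪ {above(a), above(b), above(f), near(a,a), near(b,b), near(f,f)}  (12 atoms)
F2 = F1 ∪ {holds(a), holds(b), holds(f), inpos(a,b), inpos(f,a), inpos(f,b)}  (18 atoms)
goal ⊆ F2  ⇒  h_max = 2

2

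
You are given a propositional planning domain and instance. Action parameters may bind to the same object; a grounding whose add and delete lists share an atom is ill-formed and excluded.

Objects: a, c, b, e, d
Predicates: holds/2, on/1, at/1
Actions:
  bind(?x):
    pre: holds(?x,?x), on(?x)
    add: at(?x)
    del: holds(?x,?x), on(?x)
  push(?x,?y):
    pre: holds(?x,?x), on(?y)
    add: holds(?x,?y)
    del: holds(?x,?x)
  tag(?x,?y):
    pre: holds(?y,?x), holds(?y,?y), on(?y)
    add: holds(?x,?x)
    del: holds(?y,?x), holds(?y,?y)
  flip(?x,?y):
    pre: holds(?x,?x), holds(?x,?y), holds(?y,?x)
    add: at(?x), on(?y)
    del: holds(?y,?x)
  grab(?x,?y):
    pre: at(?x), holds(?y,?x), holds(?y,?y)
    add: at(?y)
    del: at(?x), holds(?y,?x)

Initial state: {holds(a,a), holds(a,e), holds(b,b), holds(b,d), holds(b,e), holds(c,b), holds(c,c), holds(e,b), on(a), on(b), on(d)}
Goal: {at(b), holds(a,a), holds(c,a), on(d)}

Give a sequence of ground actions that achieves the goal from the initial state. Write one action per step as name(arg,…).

1. bind(b)  →  {at(b), holds(a,a), holds(a,e), holds(b,d), holds(b,e), holds(c,b), holds(c,c), holds(e,b), on(a), on(d)}
2. push(c,a)  →  {at(b), holds(a,a), holds(a,e), holds(b,d), holds(b,e), holds(c,a), holds(c,b), holds(e,b), on(a), on(d)}

bind(b); push(c,a)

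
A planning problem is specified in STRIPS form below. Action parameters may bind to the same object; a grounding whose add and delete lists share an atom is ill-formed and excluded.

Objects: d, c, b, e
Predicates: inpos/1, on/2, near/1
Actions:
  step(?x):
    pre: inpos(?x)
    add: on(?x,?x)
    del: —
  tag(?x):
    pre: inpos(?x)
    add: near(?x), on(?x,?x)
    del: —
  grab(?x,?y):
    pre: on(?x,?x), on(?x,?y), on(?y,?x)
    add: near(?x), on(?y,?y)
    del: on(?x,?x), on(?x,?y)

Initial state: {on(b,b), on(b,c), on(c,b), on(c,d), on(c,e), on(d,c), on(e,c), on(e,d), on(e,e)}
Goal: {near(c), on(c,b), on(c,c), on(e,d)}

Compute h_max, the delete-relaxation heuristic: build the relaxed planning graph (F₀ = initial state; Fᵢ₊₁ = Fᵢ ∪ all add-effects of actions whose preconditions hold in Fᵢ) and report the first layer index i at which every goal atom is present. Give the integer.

F0 = init (9 atoms)
F1 = F0 ∪ {near(b), near(e), on(c,c)}  (12 atoms)
F2 = F1 ∪ {near(c), on(d,d)}  (14 atoms)
goal ⊆ F2  ⇒  h_max = 2

2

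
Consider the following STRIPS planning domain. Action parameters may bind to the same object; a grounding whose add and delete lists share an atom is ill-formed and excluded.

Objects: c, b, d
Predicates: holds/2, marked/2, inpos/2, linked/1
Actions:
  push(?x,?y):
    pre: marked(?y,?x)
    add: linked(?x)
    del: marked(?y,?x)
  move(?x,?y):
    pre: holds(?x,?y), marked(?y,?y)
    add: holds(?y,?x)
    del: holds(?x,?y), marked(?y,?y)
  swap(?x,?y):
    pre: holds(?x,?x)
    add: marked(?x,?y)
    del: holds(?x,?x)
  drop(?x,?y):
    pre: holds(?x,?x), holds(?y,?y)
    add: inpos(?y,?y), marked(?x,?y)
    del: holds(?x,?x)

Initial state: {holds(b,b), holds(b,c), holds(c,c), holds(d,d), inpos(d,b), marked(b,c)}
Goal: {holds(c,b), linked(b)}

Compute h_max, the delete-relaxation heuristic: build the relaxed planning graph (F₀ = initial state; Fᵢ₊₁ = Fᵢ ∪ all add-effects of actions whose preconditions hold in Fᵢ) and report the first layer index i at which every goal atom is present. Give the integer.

2

F0 = init (6 atoms)
F1 = F0 ∪ {inpos(b,b), inpos(c,c), inpos(d,d), linked(c), marked(b,b), marked(b,d), marked(c,b), marked(c,c), marked(c,d), marked(d,b), marked(d,c), marked(d,d)}  (18 atoms)
F2 = F1 ∪ {holds(c,b), linked(b), linked(d)}  (21 atoms)
goal ⊆ F2  ⇒  h_max = 2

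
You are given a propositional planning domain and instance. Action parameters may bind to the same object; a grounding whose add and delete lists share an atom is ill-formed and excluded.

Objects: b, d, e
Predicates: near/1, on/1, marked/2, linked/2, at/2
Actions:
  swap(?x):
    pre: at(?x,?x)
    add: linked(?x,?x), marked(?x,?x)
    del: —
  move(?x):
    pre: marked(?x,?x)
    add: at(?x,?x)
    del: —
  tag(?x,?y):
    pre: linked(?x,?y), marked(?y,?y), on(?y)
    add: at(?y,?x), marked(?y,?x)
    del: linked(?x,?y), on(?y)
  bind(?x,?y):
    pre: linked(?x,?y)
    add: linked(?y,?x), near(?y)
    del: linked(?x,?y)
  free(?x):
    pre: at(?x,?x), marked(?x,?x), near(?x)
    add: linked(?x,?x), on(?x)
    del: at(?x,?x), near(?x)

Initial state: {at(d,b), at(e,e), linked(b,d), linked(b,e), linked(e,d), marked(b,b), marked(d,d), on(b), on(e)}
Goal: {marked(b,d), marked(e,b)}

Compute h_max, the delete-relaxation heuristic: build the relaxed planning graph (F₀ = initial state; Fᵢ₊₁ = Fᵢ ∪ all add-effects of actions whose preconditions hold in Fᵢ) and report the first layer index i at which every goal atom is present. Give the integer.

F0 = init (9 atoms)
F1 = F0 ∪ {at(b,b), at(d,d), linked(d,b), linked(d,e), linked(e,b), linked(e,e), marked(e,e), near(d), near(e)}  (18 atoms)
F2 = F1 ∪ {at(b,d), at(b,e), at(e,b), at(e,d), linked(b,b), linked(d,d), marked(b,d), marked(b,e), marked(e,b), marked(e,d), near(b), on(d)}  (30 atoms)
goal ⊆ F2  ⇒  h_max = 2

2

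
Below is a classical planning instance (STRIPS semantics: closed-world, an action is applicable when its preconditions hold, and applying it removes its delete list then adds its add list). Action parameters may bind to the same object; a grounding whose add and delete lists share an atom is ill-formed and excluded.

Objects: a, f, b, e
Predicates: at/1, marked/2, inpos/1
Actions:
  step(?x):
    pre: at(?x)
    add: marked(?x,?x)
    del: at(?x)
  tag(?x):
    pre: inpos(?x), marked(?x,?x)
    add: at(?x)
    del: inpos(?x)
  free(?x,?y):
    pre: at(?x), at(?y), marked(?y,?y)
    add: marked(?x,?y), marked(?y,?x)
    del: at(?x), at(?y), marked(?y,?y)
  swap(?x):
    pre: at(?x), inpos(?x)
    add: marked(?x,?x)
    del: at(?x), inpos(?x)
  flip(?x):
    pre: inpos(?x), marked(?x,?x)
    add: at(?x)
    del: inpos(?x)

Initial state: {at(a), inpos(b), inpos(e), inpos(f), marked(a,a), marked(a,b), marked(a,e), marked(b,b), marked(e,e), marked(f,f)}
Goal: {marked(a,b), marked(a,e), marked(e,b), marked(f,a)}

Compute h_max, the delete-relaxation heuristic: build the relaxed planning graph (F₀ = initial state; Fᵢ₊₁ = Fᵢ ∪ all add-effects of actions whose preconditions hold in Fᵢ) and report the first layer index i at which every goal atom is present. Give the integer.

F0 = init (10 atoms)
F1 = F0 ∪ {at(b), at(e), at(f)}  (13 atoms)
F2 = F1 ∪ {marked(a,f), marked(b,a), marked(b,e), marked(b,f), marked(e,a), marked(e,b), marked(e,f), marked(f,a), marked(f,b), marked(f,e)}  (23 atoms)
goal ⊆ F2  ⇒  h_max = 2

2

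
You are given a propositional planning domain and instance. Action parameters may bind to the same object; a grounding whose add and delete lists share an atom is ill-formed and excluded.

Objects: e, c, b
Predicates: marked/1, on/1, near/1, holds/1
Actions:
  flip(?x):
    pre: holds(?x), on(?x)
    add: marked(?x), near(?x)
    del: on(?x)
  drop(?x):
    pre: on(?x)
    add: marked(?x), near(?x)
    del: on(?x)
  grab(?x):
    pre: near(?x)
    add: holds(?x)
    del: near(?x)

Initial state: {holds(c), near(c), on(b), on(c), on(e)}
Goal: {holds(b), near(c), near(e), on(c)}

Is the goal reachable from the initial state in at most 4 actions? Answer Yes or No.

1. drop(e)  →  {holds(c), marked(e), near(c), near(e), on(b), on(c)}
2. drop(b)  →  {holds(c), marked(b), marked(e), near(b), near(c), near(e), on(c)}
3. grab(b)  →  {holds(b), holds(c), marked(b), marked(e), near(c), near(e), on(c)}
optimal plan length = 3; 3 ≤ 4

Yes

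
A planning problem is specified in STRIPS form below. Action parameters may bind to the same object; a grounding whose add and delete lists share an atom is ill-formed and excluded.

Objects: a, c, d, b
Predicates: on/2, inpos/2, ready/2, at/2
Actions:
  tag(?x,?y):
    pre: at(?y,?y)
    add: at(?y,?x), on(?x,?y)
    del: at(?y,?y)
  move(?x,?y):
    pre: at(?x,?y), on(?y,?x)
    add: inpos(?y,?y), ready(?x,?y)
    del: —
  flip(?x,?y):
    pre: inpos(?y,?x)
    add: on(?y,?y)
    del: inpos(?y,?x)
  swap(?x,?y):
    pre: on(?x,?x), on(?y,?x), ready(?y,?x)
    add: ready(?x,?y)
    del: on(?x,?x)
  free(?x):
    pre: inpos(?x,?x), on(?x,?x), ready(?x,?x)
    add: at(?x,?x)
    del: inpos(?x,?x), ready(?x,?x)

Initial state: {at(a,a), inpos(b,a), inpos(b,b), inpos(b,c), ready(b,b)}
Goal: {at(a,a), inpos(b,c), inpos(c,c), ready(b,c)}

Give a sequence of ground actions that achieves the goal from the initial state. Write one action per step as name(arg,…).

flip(a,b); free(b); tag(c,b); move(b,c)

1. flip(a,b)  →  {at(a,a), inpos(b,b), inpos(b,c), on(b,b), ready(b,b)}
2. free(b)  →  {at(a,a), at(b,b), inpos(b,c), on(b,b)}
3. tag(c,b)  →  {at(a,a), at(b,c), inpos(b,c), on(b,b), on(c,b)}
4. move(b,c)  →  {at(a,a), at(b,c), inpos(b,c), inpos(c,c), on(b,b), on(c,b), ready(b,c)}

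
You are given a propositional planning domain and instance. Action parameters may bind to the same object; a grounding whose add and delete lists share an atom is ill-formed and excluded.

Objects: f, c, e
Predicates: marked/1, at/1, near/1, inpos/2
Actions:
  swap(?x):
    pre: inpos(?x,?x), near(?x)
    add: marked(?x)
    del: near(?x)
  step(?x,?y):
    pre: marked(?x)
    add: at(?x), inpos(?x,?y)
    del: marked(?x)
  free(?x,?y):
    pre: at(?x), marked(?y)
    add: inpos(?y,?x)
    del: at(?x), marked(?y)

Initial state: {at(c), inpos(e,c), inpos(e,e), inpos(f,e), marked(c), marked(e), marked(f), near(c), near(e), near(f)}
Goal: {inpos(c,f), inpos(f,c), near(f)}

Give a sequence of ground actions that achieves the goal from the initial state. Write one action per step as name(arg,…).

step(f,c); step(c,f)

1. step(f,c)  →  {at(c), at(f), inpos(e,c), inpos(e,e), inpos(f,c), inpos(f,e), marked(c), marked(e), near(c), near(e), near(f)}
2. step(c,f)  →  {at(c), at(f), inpos(c,f), inpos(e,c), inpos(e,e), inpos(f,c), inpos(f,e), marked(e), near(c), near(e), near(f)}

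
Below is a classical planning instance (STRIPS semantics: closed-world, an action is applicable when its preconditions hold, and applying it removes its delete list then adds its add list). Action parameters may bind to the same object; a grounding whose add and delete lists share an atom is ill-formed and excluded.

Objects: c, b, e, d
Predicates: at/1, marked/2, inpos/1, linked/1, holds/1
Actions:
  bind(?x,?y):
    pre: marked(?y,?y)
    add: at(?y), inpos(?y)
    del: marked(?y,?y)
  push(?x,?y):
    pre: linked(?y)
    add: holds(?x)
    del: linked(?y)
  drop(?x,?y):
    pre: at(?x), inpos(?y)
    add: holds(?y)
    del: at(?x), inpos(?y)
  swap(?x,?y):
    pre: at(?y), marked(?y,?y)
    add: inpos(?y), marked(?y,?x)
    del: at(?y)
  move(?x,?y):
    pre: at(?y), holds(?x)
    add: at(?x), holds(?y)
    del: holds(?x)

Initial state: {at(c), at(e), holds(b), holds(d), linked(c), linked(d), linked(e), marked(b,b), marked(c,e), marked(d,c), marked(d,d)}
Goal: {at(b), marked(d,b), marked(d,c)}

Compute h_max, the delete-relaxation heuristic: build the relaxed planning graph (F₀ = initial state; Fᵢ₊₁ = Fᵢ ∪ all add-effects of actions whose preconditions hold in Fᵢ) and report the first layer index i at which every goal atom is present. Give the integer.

2

F0 = init (11 atoms)
F1 = F0 ∪ {at(b), at(d), holds(c), holds(e), inpos(b), inpos(d)}  (17 atoms)
F2 = F1 ∪ {marked(b,c), marked(b,d), marked(b,e), marked(d,b), marked(d,e)}  (22 atoms)
goal ⊆ F2  ⇒  h_max = 2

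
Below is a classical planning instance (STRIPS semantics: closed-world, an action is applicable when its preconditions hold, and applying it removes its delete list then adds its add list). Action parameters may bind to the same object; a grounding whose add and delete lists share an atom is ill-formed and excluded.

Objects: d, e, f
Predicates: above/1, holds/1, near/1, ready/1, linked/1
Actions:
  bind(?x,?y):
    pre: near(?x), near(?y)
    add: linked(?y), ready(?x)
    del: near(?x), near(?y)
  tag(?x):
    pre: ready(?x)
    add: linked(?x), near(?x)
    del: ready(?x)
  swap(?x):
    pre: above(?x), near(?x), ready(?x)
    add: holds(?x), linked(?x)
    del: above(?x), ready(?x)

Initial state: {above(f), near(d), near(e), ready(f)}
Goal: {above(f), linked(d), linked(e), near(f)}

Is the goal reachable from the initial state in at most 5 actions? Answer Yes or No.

1. bind(d,d)  →  {above(f), linked(d), near(e), ready(d), ready(f)}
2. bind(e,e)  →  {above(f), linked(d), linked(e), ready(d), ready(e), ready(f)}
3. tag(f)  →  {above(f), linked(d), linked(e), linked(f), near(f), ready(d), ready(e)}
optimal plan length = 3; 3 ≤ 5

Yes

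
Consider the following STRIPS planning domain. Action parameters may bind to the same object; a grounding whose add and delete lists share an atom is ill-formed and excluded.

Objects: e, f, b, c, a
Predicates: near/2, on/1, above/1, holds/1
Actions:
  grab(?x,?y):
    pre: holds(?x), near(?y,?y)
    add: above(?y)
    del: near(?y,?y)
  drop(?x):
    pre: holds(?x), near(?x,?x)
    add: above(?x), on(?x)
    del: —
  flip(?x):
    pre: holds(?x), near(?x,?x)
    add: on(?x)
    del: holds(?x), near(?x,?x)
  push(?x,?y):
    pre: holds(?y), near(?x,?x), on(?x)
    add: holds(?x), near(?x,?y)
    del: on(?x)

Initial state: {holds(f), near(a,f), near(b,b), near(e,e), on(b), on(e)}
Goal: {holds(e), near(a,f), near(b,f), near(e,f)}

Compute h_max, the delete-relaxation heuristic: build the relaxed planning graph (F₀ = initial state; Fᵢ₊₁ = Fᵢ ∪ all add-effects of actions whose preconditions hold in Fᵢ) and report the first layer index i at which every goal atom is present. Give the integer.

1

F0 = init (6 atoms)
F1 = F0 ∪ {above(b), above(e), holds(b), holds(e), near(b,f), near(e,f)}  (12 atoms)
goal ⊆ F1  ⇒  h_max = 1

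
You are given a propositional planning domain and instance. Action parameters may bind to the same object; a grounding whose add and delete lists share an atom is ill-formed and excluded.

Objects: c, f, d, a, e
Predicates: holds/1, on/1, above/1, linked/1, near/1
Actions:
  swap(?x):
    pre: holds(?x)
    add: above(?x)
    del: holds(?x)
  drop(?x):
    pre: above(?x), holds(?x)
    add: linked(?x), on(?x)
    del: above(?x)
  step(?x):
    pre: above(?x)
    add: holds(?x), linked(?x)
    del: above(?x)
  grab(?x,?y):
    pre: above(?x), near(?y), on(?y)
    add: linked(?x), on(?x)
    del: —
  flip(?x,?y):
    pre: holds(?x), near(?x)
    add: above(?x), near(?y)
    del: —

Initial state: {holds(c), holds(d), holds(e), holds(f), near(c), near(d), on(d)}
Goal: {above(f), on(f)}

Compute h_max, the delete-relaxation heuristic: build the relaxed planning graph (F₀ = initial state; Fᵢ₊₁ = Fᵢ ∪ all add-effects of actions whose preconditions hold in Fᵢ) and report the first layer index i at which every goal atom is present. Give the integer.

F0 = init (7 atoms)
F1 = F0 ∪ {above(c), above(d), above(e), above(f), near(a), near(e), near(f)}  (14 atoms)
F2 = F1 ∪ {linked(c), linked(d), linked(e), linked(f), on(c), on(e), on(f)}  (21 atoms)
goal ⊆ F2  ⇒  h_max = 2

2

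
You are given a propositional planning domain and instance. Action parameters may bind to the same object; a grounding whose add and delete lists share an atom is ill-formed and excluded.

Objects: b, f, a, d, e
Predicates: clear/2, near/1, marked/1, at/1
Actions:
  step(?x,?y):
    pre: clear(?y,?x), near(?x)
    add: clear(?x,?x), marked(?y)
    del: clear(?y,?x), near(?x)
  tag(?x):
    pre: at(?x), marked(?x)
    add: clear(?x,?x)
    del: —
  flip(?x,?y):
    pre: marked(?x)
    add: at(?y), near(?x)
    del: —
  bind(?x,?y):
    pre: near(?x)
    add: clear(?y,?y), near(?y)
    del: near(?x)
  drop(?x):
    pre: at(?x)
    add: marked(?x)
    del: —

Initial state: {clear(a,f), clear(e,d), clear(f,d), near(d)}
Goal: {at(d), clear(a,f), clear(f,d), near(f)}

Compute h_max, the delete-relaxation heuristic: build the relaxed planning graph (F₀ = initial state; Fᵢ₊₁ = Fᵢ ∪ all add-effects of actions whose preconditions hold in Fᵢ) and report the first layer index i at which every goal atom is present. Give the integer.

2

F0 = init (4 atoms)
F1 = F0 ∪ {clear(a,a), clear(b,b), clear(d,d), clear(e,e), clear(f,f), marked(e), marked(f), near(a), near(b), near(e), near(f)}  (15 atoms)
F2 = F1 ∪ {at(a), at(b), at(d), at(e), at(f), marked(a)}  (21 atoms)
goal ⊆ F2  ⇒  h_max = 2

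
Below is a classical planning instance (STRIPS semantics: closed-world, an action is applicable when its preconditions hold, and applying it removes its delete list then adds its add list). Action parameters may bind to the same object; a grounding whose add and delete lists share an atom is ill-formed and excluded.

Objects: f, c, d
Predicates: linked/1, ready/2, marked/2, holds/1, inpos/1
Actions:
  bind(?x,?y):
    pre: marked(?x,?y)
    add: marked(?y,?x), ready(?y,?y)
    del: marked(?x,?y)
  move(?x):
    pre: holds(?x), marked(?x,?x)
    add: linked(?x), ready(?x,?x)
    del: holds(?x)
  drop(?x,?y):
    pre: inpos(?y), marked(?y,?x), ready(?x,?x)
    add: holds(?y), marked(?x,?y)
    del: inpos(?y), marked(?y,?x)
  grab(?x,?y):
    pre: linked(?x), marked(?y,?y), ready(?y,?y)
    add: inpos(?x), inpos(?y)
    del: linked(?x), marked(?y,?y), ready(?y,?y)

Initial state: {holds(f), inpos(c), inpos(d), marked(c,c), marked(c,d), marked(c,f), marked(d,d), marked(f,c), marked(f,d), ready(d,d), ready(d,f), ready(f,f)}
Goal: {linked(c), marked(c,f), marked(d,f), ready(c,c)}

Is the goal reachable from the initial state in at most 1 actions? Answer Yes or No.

1. bind(f,d)  →  {holds(f), inpos(c), inpos(d), marked(c,c), marked(c,d), marked(c,f), marked(d,d), marked(d,f), marked(f,c), ready(d,d), ready(d,f), ready(f,f)}
2. drop(d,c)  →  {holds(c), holds(f), inpos(d), marked(c,c), marked(c,f), marked(d,c), marked(d,d), marked(d,f), marked(f,c), ready(d,d), ready(d,f), ready(f,f)}
3. move(c)  →  {holds(f), inpos(d), linked(c), marked(c,c), marked(c,f), marked(d,c), marked(d,d), marked(d,f), marked(f,c), ready(c,c), ready(d,d), ready(d,f), ready(f,f)}
optimal plan length = 3; 3 > 1

No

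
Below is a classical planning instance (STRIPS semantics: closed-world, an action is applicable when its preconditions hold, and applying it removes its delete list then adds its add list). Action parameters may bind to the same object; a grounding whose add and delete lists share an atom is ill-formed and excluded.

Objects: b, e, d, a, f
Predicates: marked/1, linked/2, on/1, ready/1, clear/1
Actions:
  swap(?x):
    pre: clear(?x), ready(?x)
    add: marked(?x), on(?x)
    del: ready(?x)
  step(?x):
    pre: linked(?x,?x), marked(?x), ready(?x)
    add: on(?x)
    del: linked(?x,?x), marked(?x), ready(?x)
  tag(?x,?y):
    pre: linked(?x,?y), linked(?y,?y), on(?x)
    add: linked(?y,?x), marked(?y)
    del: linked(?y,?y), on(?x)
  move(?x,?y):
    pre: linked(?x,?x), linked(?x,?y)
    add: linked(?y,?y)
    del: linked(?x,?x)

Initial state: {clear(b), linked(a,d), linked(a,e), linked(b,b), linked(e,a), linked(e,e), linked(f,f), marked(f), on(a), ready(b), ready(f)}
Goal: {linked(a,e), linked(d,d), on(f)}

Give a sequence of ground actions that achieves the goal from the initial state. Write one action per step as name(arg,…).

step(f); move(e,a); move(a,d)

1. step(f)  →  {clear(b), linked(a,d), linked(a,e), linked(b,b), linked(e,a), linked(e,e), on(a), on(f), ready(b)}
2. move(e,a)  →  {clear(b), linked(a,a), linked(a,d), linked(a,e), linked(b,b), linked(e,a), on(a), on(f), ready(b)}
3. move(a,d)  →  {clear(b), linked(a,d), linked(a,e), linked(b,b), linked(d,d), linked(e,a), on(a), on(f), ready(b)}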